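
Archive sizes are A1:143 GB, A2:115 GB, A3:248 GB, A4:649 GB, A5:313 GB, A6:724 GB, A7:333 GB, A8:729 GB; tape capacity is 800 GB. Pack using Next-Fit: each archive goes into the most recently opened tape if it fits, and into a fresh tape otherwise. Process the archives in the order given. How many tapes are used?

Put A1 (143 GB) in tape 1; 657 GB remain.
Put A2 (115 GB) in tape 1; 542 GB remain.
Put A3 (248 GB) in tape 1; 294 GB remain.
Put A4 (649 GB) in tape 2; 151 GB remain.
Put A5 (313 GB) in tape 3; 487 GB remain.
Put A6 (724 GB) in tape 4; 76 GB remain.
Put A7 (333 GB) in tape 5; 467 GB remain.
Put A8 (729 GB) in tape 6; 71 GB remain.

6 tapes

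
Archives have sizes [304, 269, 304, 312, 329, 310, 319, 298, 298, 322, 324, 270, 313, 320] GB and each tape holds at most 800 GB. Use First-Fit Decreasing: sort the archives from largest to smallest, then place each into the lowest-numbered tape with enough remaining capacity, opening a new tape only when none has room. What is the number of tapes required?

7

Sorted descending: 329, 324, 322, 320, 319, 313, 312, 310, 304, 304, 298, 298, 270, 269.
Put 329 GB in tape 1; 471 GB remain.
Put 324 GB in tape 1; 147 GB remain.
Put 322 GB in tape 2; 478 GB remain.
Put 320 GB in tape 2; 158 GB remain.
Put 319 GB in tape 3; 481 GB remain.
Put 313 GB in tape 3; 168 GB remain.
Put 312 GB in tape 4; 488 GB remain.
Put 310 GB in tape 4; 178 GB remain.
Put 304 GB in tape 5; 496 GB remain.
Put 304 GB in tape 5; 192 GB remain.
Put 298 GB in tape 6; 502 GB remain.
Put 298 GB in tape 6; 204 GB remain.
Put 270 GB in tape 7; 530 GB remain.
Put 269 GB in tape 7; 261 GB remain.
Final tapes: [329,324] [322,320] [319,313] [312,310] [304,304] [298,298] [270,269].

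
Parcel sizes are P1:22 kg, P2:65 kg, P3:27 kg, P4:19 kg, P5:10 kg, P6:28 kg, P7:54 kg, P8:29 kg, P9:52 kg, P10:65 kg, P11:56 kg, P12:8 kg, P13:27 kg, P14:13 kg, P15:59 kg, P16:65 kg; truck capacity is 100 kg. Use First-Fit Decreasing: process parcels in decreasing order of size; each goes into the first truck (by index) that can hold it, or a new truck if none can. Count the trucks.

7

Sorted descending: 65, 65, 65, 59, 56, 54, 52, 29, 28, 27, 27, 22, 19, 13, 10, 8.
Put 65 kg in truck 1; 35 kg remain.
Put 65 kg in truck 2; 35 kg remain.
Put 65 kg in truck 3; 35 kg remain.
Put 59 kg in truck 4; 41 kg remain.
Put 56 kg in truck 5; 44 kg remain.
Put 54 kg in truck 6; 46 kg remain.
Put 52 kg in truck 7; 48 kg remain.
Put 29 kg in truck 1; 6 kg remain.
Put 28 kg in truck 2; 7 kg remain.
Put 27 kg in truck 3; 8 kg remain.
Put 27 kg in truck 4; 14 kg remain.
Put 22 kg in truck 5; 22 kg remain.
Put 19 kg in truck 5; 3 kg remain.
Put 13 kg in truck 4; 1 kg remain.
Put 10 kg in truck 6; 36 kg remain.
Put 8 kg in truck 3; 0 kg remain.
Final trucks: [65,29] [65,28] [65,27,8] [59,27,13] [56,22,19] [54,10] [52].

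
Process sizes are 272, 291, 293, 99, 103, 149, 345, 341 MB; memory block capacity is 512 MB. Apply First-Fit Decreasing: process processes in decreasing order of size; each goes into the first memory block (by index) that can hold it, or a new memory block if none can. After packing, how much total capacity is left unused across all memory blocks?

667

Sorted descending: 345, 341, 293, 291, 272, 149, 103, 99.
345 MB → memory block 1 (remaining 167 MB)
341 MB → memory block 2 (remaining 171 MB)
293 MB → memory block 3 (remaining 219 MB)
291 MB → memory block 4 (remaining 221 MB)
272 MB → memory block 5 (remaining 240 MB)
149 MB → memory block 1 (remaining 18 MB)
103 MB → memory block 2 (remaining 68 MB)
99 MB → memory block 3 (remaining 120 MB)
5 memory blocks × 512 MB = 2560 MB; used 1893 MB; unused 667 MB.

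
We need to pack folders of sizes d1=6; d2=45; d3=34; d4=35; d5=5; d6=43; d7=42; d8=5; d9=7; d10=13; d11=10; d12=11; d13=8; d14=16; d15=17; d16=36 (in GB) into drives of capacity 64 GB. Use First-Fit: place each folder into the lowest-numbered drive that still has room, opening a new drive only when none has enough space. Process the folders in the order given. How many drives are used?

6

Put d1 (6 GB) in drive 1; 58 GB remain.
Put d2 (45 GB) in drive 1; 13 GB remain.
Put d3 (34 GB) in drive 2; 30 GB remain.
Put d4 (35 GB) in drive 3; 29 GB remain.
Put d5 (5 GB) in drive 1; 8 GB remain.
Put d6 (43 GB) in drive 4; 21 GB remain.
Put d7 (42 GB) in drive 5; 22 GB remain.
Put d8 (5 GB) in drive 1; 3 GB remain.
Put d9 (7 GB) in drive 2; 23 GB remain.
Put d10 (13 GB) in drive 2; 10 GB remain.
Put d11 (10 GB) in drive 2; 0 GB remain.
Put d12 (11 GB) in drive 3; 18 GB remain.
Put d13 (8 GB) in drive 3; 10 GB remain.
Put d14 (16 GB) in drive 4; 5 GB remain.
Put d15 (17 GB) in drive 5; 5 GB remain.
Put d16 (36 GB) in drive 6; 28 GB remain.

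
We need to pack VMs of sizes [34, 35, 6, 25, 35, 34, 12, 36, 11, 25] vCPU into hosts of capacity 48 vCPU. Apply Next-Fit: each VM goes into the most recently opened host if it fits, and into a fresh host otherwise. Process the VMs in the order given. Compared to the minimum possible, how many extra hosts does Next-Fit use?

0

Next-Fit: [34] [35,6] [25] [35] [34,12] [36,11] [25] → 7 hosts.
7 VMs exceed 24 vCPU (half the capacity), and no two of those can share a host, so at least 7 hosts are needed.
So 7 is already optimal.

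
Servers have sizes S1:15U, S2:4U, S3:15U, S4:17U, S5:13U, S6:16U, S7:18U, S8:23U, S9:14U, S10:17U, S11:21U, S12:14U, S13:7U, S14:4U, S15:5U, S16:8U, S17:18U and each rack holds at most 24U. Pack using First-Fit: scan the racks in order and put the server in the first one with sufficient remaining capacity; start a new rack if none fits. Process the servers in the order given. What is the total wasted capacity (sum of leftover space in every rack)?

59

Put S1 (15U) in rack 1; 9U remain.
Put S2 (4U) in rack 1; 5U remain.
Put S3 (15U) in rack 2; 9U remain.
Put S4 (17U) in rack 3; 7U remain.
Put S5 (13U) in rack 4; 11U remain.
Put S6 (16U) in rack 5; 8U remain.
Put S7 (18U) in rack 6; 6U remain.
Put S8 (23U) in rack 7; 1U remain.
Put S9 (14U) in rack 8; 10U remain.
Put S10 (17U) in rack 9; 7U remain.
Put S11 (21U) in rack 10; 3U remain.
Put S12 (14U) in rack 11; 10U remain.
Put S13 (7U) in rack 2; 2U remain.
Put S14 (4U) in rack 1; 1U remain.
Put S15 (5U) in rack 3; 2U remain.
Put S16 (8U) in rack 4; 3U remain.
Put S17 (18U) in rack 12; 6U remain.
12 racks × 24U = 288U; used 229U; unused 59U.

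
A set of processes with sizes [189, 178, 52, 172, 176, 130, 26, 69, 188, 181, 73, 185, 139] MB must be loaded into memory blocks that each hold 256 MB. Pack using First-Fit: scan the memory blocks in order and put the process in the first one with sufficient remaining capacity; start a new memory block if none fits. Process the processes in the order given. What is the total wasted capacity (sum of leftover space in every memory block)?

189 MB → memory block 1 (remaining 67 MB)
178 MB → memory block 2 (remaining 78 MB)
52 MB → memory block 1 (remaining 15 MB)
172 MB → memory block 3 (remaining 84 MB)
176 MB → memory block 4 (remaining 80 MB)
130 MB → memory block 5 (remaining 126 MB)
26 MB → memory block 2 (remaining 52 MB)
69 MB → memory block 3 (remaining 15 MB)
188 MB → memory block 6 (remaining 68 MB)
181 MB → memory block 7 (remaining 75 MB)
73 MB → memory block 4 (remaining 7 MB)
185 MB → memory block 8 (remaining 71 MB)
139 MB → memory block 9 (remaining 117 MB)
9 memory blocks × 256 MB = 2304 MB; used 1758 MB; unused 546 MB.

546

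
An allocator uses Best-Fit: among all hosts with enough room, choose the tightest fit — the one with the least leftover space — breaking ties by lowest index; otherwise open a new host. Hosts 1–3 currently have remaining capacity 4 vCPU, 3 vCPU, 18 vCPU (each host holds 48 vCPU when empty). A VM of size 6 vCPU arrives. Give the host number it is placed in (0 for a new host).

Hosts with room: host 3 (18 vCPU).
Tightest fit is host 3 with 18 vCPU free.

3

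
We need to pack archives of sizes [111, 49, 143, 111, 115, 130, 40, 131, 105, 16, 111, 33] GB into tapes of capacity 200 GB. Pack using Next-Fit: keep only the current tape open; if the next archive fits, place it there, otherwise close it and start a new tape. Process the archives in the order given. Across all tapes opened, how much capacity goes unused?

Put 111 GB in tape 1; 89 GB remain.
Put 49 GB in tape 1; 40 GB remain.
Put 143 GB in tape 2; 57 GB remain.
Put 111 GB in tape 3; 89 GB remain.
Put 115 GB in tape 4; 85 GB remain.
Put 130 GB in tape 5; 70 GB remain.
Put 40 GB in tape 5; 30 GB remain.
Put 131 GB in tape 6; 69 GB remain.
Put 105 GB in tape 7; 95 GB remain.
Put 16 GB in tape 7; 79 GB remain.
Put 111 GB in tape 8; 89 GB remain.
Put 33 GB in tape 8; 56 GB remain.
8 tapes × 200 GB = 1600 GB; used 1095 GB; unused 505 GB.

505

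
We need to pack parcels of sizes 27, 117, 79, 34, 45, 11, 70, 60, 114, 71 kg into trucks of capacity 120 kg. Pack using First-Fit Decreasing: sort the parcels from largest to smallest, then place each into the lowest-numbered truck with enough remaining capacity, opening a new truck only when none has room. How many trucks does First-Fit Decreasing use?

Sorted descending: 117, 114, 79, 71, 70, 60, 45, 34, 27, 11.
Put 117 kg in truck 1; 3 kg remain.
Put 114 kg in truck 2; 6 kg remain.
Put 79 kg in truck 3; 41 kg remain.
Put 71 kg in truck 4; 49 kg remain.
Put 70 kg in truck 5; 50 kg remain.
Put 60 kg in truck 6; 60 kg remain.
Put 45 kg in truck 4; 4 kg remain.
Put 34 kg in truck 3; 7 kg remain.
Put 27 kg in truck 5; 23 kg remain.
Put 11 kg in truck 5; 12 kg remain.

6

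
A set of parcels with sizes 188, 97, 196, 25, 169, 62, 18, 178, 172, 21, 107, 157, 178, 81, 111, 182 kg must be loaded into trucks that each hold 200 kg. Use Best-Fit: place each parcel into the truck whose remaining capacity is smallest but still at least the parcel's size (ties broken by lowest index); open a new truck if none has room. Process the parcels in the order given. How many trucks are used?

Put 188 kg in truck 1; 12 kg remain.
Put 97 kg in truck 2; 103 kg remain.
Put 196 kg in truck 3; 4 kg remain.
Put 25 kg in truck 2; 78 kg remain.
Put 169 kg in truck 4; 31 kg remain.
Put 62 kg in truck 2; 16 kg remain.
Put 18 kg in truck 4; 13 kg remain.
Put 178 kg in truck 5; 22 kg remain.
Put 172 kg in truck 6; 28 kg remain.
Put 21 kg in truck 5; 1 kg remain.
Put 107 kg in truck 7; 93 kg remain.
Put 157 kg in truck 8; 43 kg remain.
Put 178 kg in truck 9; 22 kg remain.
Put 81 kg in truck 7; 12 kg remain.
Put 111 kg in truck 10; 89 kg remain.
Put 182 kg in truck 11; 18 kg remain.
Final trucks: [188] [97,25,62] [196] [169,18] [178,21] [172] [107,81] [157] [178] [111] [182].

11 trucks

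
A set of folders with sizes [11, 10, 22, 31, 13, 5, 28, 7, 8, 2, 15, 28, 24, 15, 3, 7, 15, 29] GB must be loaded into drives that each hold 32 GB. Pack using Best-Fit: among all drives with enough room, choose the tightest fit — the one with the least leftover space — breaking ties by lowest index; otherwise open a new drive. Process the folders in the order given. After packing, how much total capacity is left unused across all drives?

47

drive 1: place 11 GB, 21 GB left
drive 1: place 10 GB, 11 GB left
drive 2: place 22 GB, 10 GB left
drive 3: place 31 GB, 1 GB left
drive 4: place 13 GB, 19 GB left
drive 2: place 5 GB, 5 GB left
drive 5: place 28 GB, 4 GB left
drive 1: place 7 GB, 4 GB left
drive 4: place 8 GB, 11 GB left
drive 1: place 2 GB, 2 GB left
drive 6: place 15 GB, 17 GB left
drive 7: place 28 GB, 4 GB left
drive 8: place 24 GB, 8 GB left
drive 6: place 15 GB, 2 GB left
drive 5: place 3 GB, 1 GB left
drive 8: place 7 GB, 1 GB left
drive 9: place 15 GB, 17 GB left
drive 10: place 29 GB, 3 GB left
10 drives × 32 GB = 320 GB; used 273 GB; unused 47 GB.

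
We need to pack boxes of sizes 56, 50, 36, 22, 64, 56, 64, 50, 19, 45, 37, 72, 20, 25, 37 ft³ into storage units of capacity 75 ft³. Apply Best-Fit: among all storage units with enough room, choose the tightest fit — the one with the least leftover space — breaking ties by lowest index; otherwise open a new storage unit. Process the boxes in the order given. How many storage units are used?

storage unit 1: place 56 ft³, 19 ft³ left
storage unit 2: place 50 ft³, 25 ft³ left
storage unit 3: place 36 ft³, 39 ft³ left
storage unit 2: place 22 ft³, 3 ft³ left
storage unit 4: place 64 ft³, 11 ft³ left
storage unit 5: place 56 ft³, 19 ft³ left
storage unit 6: place 64 ft³, 11 ft³ left
storage unit 7: place 50 ft³, 25 ft³ left
storage unit 1: place 19 ft³, 0 ft³ left
storage unit 8: place 45 ft³, 30 ft³ left
storage unit 3: place 37 ft³, 2 ft³ left
storage unit 9: place 72 ft³, 3 ft³ left
storage unit 7: place 20 ft³, 5 ft³ left
storage unit 8: place 25 ft³, 5 ft³ left
storage unit 10: place 37 ft³, 38 ft³ left
Final storage units: [56,19] [50,22] [36,37] [64] [56] [64] [50,20] [45,25] [72] [37].

10 storage units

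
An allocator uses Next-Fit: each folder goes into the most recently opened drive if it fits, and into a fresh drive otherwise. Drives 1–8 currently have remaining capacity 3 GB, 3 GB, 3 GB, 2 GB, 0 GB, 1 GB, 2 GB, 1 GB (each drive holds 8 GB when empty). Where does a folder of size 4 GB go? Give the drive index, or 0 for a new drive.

Next-Fit only looks at drive 8, which has 1 GB free.
4 GB does not fit, so a new drive is opened.

0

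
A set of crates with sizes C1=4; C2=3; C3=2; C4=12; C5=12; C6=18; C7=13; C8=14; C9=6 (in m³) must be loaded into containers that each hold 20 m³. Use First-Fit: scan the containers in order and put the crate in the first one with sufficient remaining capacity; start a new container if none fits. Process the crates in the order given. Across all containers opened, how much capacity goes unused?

36

C1 (4 m³) → container 1 (remaining 16 m³)
C2 (3 m³) → container 1 (remaining 13 m³)
C3 (2 m³) → container 1 (remaining 11 m³)
C4 (12 m³) → container 2 (remaining 8 m³)
C5 (12 m³) → container 3 (remaining 8 m³)
C6 (18 m³) → container 4 (remaining 2 m³)
C7 (13 m³) → container 5 (remaining 7 m³)
C8 (14 m³) → container 6 (remaining 6 m³)
C9 (6 m³) → container 1 (remaining 5 m³)
6 containers × 20 m³ = 120 m³; used 84 m³; unused 36 m³.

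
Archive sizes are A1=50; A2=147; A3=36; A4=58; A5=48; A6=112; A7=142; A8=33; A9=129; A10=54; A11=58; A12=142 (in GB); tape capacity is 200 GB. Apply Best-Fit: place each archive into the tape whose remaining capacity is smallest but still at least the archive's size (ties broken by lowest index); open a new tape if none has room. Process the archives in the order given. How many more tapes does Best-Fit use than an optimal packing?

Best-Fit: [50,147] [36,58,48,33] [112] [142,54] [129,58] [142] → 6 tapes.
Total size 1009 GB; any packing needs at least ⌈1009/200⌉ = 6 tapes.
So 6 is already optimal.

0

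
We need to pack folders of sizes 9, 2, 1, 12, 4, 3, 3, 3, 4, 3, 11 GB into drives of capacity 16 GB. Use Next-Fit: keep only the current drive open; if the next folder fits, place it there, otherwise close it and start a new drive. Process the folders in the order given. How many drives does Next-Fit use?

9 GB → drive 1 (remaining 7 GB)
2 GB → drive 1 (remaining 5 GB)
1 GB → drive 1 (remaining 4 GB)
12 GB → drive 2 (remaining 4 GB)
4 GB → drive 2 (remaining 0 GB)
3 GB → drive 3 (remaining 13 GB)
3 GB → drive 3 (remaining 10 GB)
3 GB → drive 3 (remaining 7 GB)
4 GB → drive 3 (remaining 3 GB)
3 GB → drive 3 (remaining 0 GB)
11 GB → drive 4 (remaining 5 GB)

4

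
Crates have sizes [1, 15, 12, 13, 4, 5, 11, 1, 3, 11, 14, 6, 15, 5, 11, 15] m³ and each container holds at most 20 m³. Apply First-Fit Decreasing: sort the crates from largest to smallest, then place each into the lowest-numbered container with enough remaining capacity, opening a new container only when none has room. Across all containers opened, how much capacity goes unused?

38

Sorted descending: 15, 15, 15, 14, 13, 12, 11, 11, 11, 6, 5, 5, 4, 3, 1, 1.
container 1: place 15 m³, 5 m³ left
container 2: place 15 m³, 5 m³ left
container 3: place 15 m³, 5 m³ left
container 4: place 14 m³, 6 m³ left
container 5: place 13 m³, 7 m³ left
container 6: place 12 m³, 8 m³ left
container 7: place 11 m³, 9 m³ left
container 8: place 11 m³, 9 m³ left
container 9: place 11 m³, 9 m³ left
container 4: place 6 m³, 0 m³ left
container 1: place 5 m³, 0 m³ left
container 2: place 5 m³, 0 m³ left
container 3: place 4 m³, 1 m³ left
container 5: place 3 m³, 4 m³ left
container 3: place 1 m³, 0 m³ left
container 5: place 1 m³, 3 m³ left
9 containers × 20 m³ = 180 m³; used 142 m³; unused 38 m³.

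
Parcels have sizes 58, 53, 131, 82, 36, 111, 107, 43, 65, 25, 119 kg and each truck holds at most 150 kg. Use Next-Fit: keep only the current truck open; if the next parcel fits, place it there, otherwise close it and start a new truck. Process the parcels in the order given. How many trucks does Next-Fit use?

7

truck 1: place 58 kg, 92 kg left
truck 1: place 53 kg, 39 kg left
truck 2: place 131 kg, 19 kg left
truck 3: place 82 kg, 68 kg left
truck 3: place 36 kg, 32 kg left
truck 4: place 111 kg, 39 kg left
truck 5: place 107 kg, 43 kg left
truck 5: place 43 kg, 0 kg left
truck 6: place 65 kg, 85 kg left
truck 6: place 25 kg, 60 kg left
truck 7: place 119 kg, 31 kg left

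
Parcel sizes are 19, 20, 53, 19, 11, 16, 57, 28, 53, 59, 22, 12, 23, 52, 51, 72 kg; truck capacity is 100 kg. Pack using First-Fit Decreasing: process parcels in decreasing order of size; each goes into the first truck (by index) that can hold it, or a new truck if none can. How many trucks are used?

7

Sorted descending: 72, 59, 57, 53, 53, 52, 51, 28, 23, 22, 20, 19, 19, 16, 12, 11.
Put 72 kg in truck 1; 28 kg remain.
Put 59 kg in truck 2; 41 kg remain.
Put 57 kg in truck 3; 43 kg remain.
Put 53 kg in truck 4; 47 kg remain.
Put 53 kg in truck 5; 47 kg remain.
Put 52 kg in truck 6; 48 kg remain.
Put 51 kg in truck 7; 49 kg remain.
Put 28 kg in truck 1; 0 kg remain.
Put 23 kg in truck 2; 18 kg remain.
Put 22 kg in truck 3; 21 kg remain.
Put 20 kg in truck 3; 1 kg remain.
Put 19 kg in truck 4; 28 kg remain.
Put 19 kg in truck 4; 9 kg remain.
Put 16 kg in truck 2; 2 kg remain.
Put 12 kg in truck 5; 35 kg remain.
Put 11 kg in truck 5; 24 kg remain.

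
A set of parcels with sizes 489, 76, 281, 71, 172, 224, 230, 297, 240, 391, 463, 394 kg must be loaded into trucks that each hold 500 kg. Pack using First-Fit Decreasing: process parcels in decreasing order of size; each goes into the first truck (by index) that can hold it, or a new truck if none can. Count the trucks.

Sorted descending: 489, 463, 394, 391, 297, 281, 240, 230, 224, 172, 76, 71.
489 kg → truck 1 (remaining 11 kg)
463 kg → truck 2 (remaining 37 kg)
394 kg → truck 3 (remaining 106 kg)
391 kg → truck 4 (remaining 109 kg)
297 kg → truck 5 (remaining 203 kg)
281 kg → truck 6 (remaining 219 kg)
240 kg → truck 7 (remaining 260 kg)
230 kg → truck 7 (remaining 30 kg)
224 kg → truck 8 (remaining 276 kg)
172 kg → truck 5 (remaining 31 kg)
76 kg → truck 3 (remaining 30 kg)
71 kg → truck 4 (remaining 38 kg)

8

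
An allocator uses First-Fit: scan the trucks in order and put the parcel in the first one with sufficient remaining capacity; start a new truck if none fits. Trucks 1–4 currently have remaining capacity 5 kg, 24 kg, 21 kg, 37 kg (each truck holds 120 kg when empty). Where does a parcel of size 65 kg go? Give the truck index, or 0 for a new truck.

0

No truck has ≥ 65 kg free, so a new truck is opened.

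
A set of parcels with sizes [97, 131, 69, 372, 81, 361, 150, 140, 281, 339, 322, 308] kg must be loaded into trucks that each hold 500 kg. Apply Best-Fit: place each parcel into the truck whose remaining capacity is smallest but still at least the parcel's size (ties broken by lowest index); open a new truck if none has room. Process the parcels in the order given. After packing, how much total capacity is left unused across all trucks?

849

truck 1: place 97 kg, 403 kg left
truck 1: place 131 kg, 272 kg left
truck 1: place 69 kg, 203 kg left
truck 2: place 372 kg, 128 kg left
truck 2: place 81 kg, 47 kg left
truck 3: place 361 kg, 139 kg left
truck 1: place 150 kg, 53 kg left
truck 4: place 140 kg, 360 kg left
truck 4: place 281 kg, 79 kg left
truck 5: place 339 kg, 161 kg left
truck 6: place 322 kg, 178 kg left
truck 7: place 308 kg, 192 kg left
7 trucks × 500 kg = 3500 kg; used 2651 kg; unused 849 kg.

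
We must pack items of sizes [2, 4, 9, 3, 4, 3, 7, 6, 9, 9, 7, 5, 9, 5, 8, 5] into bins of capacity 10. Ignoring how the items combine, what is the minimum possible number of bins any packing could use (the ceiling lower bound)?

Total size = 2 + 4 + 9 + 3 + 4 + 3 + 7 + 6 + 9 + 9 + 7 + 5 + 9 + 5 + 8 + 5 = 95.
⌈95 / 10⌉ = 10.

10 bins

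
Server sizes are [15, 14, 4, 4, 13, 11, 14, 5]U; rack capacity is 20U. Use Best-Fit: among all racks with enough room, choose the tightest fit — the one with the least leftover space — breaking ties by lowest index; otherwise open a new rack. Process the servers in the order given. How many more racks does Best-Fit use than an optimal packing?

0

Best-Fit: [15,4] [14,4] [13] [11] [14,5] → 5 racks.
5 servers exceed 10U (half the capacity), and no two of those can share a rack, so at least 5 racks are needed.
So 5 is already optimal.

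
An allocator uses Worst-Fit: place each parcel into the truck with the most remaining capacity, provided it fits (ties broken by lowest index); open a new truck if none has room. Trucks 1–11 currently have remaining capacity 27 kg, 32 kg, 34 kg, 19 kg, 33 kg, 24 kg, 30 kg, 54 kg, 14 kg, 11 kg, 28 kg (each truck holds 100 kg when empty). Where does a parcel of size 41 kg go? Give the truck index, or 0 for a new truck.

8

Trucks with room: truck 8 (54 kg).
Most room is truck 8 with 54 kg free.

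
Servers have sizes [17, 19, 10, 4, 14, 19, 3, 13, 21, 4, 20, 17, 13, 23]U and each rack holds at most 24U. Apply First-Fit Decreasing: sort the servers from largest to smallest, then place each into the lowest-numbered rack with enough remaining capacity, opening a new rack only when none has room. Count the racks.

10

Sorted descending: 23, 21, 20, 19, 19, 17, 17, 14, 13, 13, 10, 4, 4, 3.
Put 23U in rack 1; 1U remain.
Put 21U in rack 2; 3U remain.
Put 20U in rack 3; 4U remain.
Put 19U in rack 4; 5U remain.
Put 19U in rack 5; 5U remain.
Put 17U in rack 6; 7U remain.
Put 17U in rack 7; 7U remain.
Put 14U in rack 8; 10U remain.
Put 13U in rack 9; 11U remain.
Put 13U in rack 10; 11U remain.
Put 10U in rack 8; 0U remain.
Put 4U in rack 3; 0U remain.
Put 4U in rack 4; 1U remain.
Put 3U in rack 2; 0U remain.
Final racks: [23] [21,3] [20,4] [19,4] [19] [17] [17] [14,10] [13] [13].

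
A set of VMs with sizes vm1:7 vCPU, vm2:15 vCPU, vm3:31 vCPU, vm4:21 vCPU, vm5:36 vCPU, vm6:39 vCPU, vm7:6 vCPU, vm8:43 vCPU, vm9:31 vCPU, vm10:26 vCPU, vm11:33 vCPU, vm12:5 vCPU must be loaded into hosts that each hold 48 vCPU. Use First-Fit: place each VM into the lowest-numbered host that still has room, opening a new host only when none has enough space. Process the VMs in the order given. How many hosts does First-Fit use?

Put vm1 (7 vCPU) in host 1; 41 vCPU remain.
Put vm2 (15 vCPU) in host 1; 26 vCPU remain.
Put vm3 (31 vCPU) in host 2; 17 vCPU remain.
Put vm4 (21 vCPU) in host 1; 5 vCPU remain.
Put vm5 (36 vCPU) in host 3; 12 vCPU remain.
Put vm6 (39 vCPU) in host 4; 9 vCPU remain.
Put vm7 (6 vCPU) in host 2; 11 vCPU remain.
Put vm8 (43 vCPU) in host 5; 5 vCPU remain.
Put vm9 (31 vCPU) in host 6; 17 vCPU remain.
Put vm10 (26 vCPU) in host 7; 22 vCPU remain.
Put vm11 (33 vCPU) in host 8; 15 vCPU remain.
Put vm12 (5 vCPU) in host 1; 0 vCPU remain.
Final hosts: [7,15,21,5] [31,6] [36] [39] [43] [31] [26] [33].

8 hosts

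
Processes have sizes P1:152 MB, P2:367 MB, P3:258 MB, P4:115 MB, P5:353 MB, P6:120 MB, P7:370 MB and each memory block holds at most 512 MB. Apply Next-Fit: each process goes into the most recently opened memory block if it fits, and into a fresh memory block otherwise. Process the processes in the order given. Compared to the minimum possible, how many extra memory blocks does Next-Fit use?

1

Next-Fit: [152] [367] [258,115] [353,120] [370] → 5 memory blocks.
Total size 1735 MB; any packing needs at least ⌈1735/512⌉ = 4 memory blocks.
An optimal packing achieves that bound: [370,120] [367,115] [353,152] [258] → 4 memory blocks.
Excess: 5 − 4 = 1.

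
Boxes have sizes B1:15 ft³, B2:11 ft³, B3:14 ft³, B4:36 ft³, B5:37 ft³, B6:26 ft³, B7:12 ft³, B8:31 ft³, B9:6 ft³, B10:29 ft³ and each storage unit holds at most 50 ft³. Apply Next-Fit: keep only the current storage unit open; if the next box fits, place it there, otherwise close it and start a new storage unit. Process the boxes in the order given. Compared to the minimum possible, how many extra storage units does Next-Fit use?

Next-Fit: [15,11,14] [36] [37] [26,12] [31,6] [29] → 6 storage units.
Total size 217 ft³; any packing needs at least ⌈217/50⌉ = 5 storage units.
An optimal packing achieves that bound: [37,12] [36,14] [31,15] [29,11,6] [26] → 5 storage units.
Excess: 6 − 5 = 1.

1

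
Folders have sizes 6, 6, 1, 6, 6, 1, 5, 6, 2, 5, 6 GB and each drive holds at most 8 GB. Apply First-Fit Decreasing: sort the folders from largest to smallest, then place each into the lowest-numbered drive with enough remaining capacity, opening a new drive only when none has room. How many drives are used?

8 drives

Sorted descending: 6, 6, 6, 6, 6, 6, 5, 5, 2, 1, 1.
Put 6 GB in drive 1; 2 GB remain.
Put 6 GB in drive 2; 2 GB remain.
Put 6 GB in drive 3; 2 GB remain.
Put 6 GB in drive 4; 2 GB remain.
Put 6 GB in drive 5; 2 GB remain.
Put 6 GB in drive 6; 2 GB remain.
Put 5 GB in drive 7; 3 GB remain.
Put 5 GB in drive 8; 3 GB remain.
Put 2 GB in drive 1; 0 GB remain.
Put 1 GB in drive 2; 1 GB remain.
Put 1 GB in drive 2; 0 GB remain.
Final drives: [6,2] [6,1,1] [6] [6] [6] [6] [5] [5].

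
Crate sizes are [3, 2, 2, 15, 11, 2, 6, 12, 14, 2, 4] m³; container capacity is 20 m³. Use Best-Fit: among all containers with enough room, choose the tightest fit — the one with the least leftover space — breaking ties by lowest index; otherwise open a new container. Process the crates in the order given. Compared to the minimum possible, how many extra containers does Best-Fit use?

0

Best-Fit: [3,2,2,11,2] [15,4] [6,12,2] [14] → 4 containers.
Total size 73 m³; any packing needs at least ⌈73/20⌉ = 4 containers.
So 4 is already optimal.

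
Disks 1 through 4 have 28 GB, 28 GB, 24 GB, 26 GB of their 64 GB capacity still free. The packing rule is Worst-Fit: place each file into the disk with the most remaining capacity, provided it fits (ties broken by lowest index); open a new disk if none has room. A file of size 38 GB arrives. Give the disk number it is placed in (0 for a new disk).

No disk has ≥ 38 GB free, so a new disk is opened.

0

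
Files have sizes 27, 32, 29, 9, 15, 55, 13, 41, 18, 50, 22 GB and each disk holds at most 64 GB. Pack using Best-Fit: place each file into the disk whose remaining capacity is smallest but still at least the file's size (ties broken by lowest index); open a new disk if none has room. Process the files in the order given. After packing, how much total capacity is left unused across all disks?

73

disk 1: place 27 GB, 37 GB left
disk 1: place 32 GB, 5 GB left
disk 2: place 29 GB, 35 GB left
disk 2: place 9 GB, 26 GB left
disk 2: place 15 GB, 11 GB left
disk 3: place 55 GB, 9 GB left
disk 4: place 13 GB, 51 GB left
disk 4: place 41 GB, 10 GB left
disk 5: place 18 GB, 46 GB left
disk 6: place 50 GB, 14 GB left
disk 5: place 22 GB, 24 GB left
6 disks × 64 GB = 384 GB; used 311 GB; unused 73 GB.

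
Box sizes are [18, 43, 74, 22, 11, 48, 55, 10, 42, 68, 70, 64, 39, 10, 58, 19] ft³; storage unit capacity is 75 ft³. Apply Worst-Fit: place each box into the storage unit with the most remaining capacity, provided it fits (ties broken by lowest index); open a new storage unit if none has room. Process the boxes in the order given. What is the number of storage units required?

Put 18 ft³ in storage unit 1; 57 ft³ remain.
Put 43 ft³ in storage unit 1; 14 ft³ remain.
Put 74 ft³ in storage unit 2; 1 ft³ remain.
Put 22 ft³ in storage unit 3; 53 ft³ remain.
Put 11 ft³ in storage unit 3; 42 ft³ remain.
Put 48 ft³ in storage unit 4; 27 ft³ remain.
Put 55 ft³ in storage unit 5; 20 ft³ remain.
Put 10 ft³ in storage unit 3; 32 ft³ remain.
Put 42 ft³ in storage unit 6; 33 ft³ remain.
Put 68 ft³ in storage unit 7; 7 ft³ remain.
Put 70 ft³ in storage unit 8; 5 ft³ remain.
Put 64 ft³ in storage unit 9; 11 ft³ remain.
Put 39 ft³ in storage unit 10; 36 ft³ remain.
Put 10 ft³ in storage unit 10; 26 ft³ remain.
Put 58 ft³ in storage unit 11; 17 ft³ remain.
Put 19 ft³ in storage unit 6; 14 ft³ remain.
Final storage units: [18,43] [74] [22,11,10] [48] [55] [42,19] [68] [70] [64] [39,10] [58].

11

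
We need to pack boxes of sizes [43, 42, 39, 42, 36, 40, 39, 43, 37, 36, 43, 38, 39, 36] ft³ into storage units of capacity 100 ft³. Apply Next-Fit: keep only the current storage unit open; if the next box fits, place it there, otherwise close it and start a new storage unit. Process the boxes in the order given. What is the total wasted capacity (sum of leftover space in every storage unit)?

147

Put 43 ft³ in storage unit 1; 57 ft³ remain.
Put 42 ft³ in storage unit 1; 15 ft³ remain.
Put 39 ft³ in storage unit 2; 61 ft³ remain.
Put 42 ft³ in storage unit 2; 19 ft³ remain.
Put 36 ft³ in storage unit 3; 64 ft³ remain.
Put 40 ft³ in storage unit 3; 24 ft³ remain.
Put 39 ft³ in storage unit 4; 61 ft³ remain.
Put 43 ft³ in storage unit 4; 18 ft³ remain.
Put 37 ft³ in storage unit 5; 63 ft³ remain.
Put 36 ft³ in storage unit 5; 27 ft³ remain.
Put 43 ft³ in storage unit 6; 57 ft³ remain.
Put 38 ft³ in storage unit 6; 19 ft³ remain.
Put 39 ft³ in storage unit 7; 61 ft³ remain.
Put 36 ft³ in storage unit 7; 25 ft³ remain.
7 storage units × 100 ft³ = 700 ft³; used 553 ft³; unused 147 ft³.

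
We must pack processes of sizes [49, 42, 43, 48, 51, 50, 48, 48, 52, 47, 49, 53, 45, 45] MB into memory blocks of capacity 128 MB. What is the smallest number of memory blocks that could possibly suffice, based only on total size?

6 memory blocks

Total size = 49 + 42 + 43 + 48 + 51 + 50 + 48 + 48 + 52 + 47 + 49 + 53 + 45 + 45 = 670 MB.
⌈670 / 128⌉ = 6.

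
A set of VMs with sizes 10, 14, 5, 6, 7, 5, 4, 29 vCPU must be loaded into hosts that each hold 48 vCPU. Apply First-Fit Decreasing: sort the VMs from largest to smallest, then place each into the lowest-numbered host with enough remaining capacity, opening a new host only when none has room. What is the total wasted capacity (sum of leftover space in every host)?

16

Sorted descending: 29, 14, 10, 7, 6, 5, 5, 4.
Put 29 vCPU in host 1; 19 vCPU remain.
Put 14 vCPU in host 1; 5 vCPU remain.
Put 10 vCPU in host 2; 38 vCPU remain.
Put 7 vCPU in host 2; 31 vCPU remain.
Put 6 vCPU in host 2; 25 vCPU remain.
Put 5 vCPU in host 1; 0 vCPU remain.
Put 5 vCPU in host 2; 20 vCPU remain.
Put 4 vCPU in host 2; 16 vCPU remain.
2 hosts × 48 vCPU = 96 vCPU; used 80 vCPU; unused 16 vCPU.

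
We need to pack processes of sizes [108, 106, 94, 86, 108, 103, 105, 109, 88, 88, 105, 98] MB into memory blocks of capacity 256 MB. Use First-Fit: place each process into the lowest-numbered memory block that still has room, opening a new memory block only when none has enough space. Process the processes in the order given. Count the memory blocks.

108 MB → memory block 1 (remaining 148 MB)
106 MB → memory block 1 (remaining 42 MB)
94 MB → memory block 2 (remaining 162 MB)
86 MB → memory block 2 (remaining 76 MB)
108 MB → memory block 3 (remaining 148 MB)
103 MB → memory block 3 (remaining 45 MB)
105 MB → memory block 4 (remaining 151 MB)
109 MB → memory block 4 (remaining 42 MB)
88 MB → memory block 5 (remaining 168 MB)
88 MB → memory block 5 (remaining 80 MB)
105 MB → memory block 6 (remaining 151 MB)
98 MB → memory block 6 (remaining 53 MB)
Final memory blocks: [108,106] [94,86] [108,103] [105,109] [88,88] [105,98].

6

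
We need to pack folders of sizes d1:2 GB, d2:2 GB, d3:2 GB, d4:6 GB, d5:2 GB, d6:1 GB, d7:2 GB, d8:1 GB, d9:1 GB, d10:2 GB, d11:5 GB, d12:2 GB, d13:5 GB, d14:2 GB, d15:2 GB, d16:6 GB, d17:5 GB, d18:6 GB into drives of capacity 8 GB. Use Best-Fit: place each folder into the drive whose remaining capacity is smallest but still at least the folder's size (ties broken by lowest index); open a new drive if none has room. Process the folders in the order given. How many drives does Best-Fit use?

Put d1 (2 GB) in drive 1; 6 GB remain.
Put d2 (2 GB) in drive 1; 4 GB remain.
Put d3 (2 GB) in drive 1; 2 GB remain.
Put d4 (6 GB) in drive 2; 2 GB remain.
Put d5 (2 GB) in drive 1; 0 GB remain.
Put d6 (1 GB) in drive 2; 1 GB remain.
Put d7 (2 GB) in drive 3; 6 GB remain.
Put d8 (1 GB) in drive 2; 0 GB remain.
Put d9 (1 GB) in drive 3; 5 GB remain.
Put d10 (2 GB) in drive 3; 3 GB remain.
Put d11 (5 GB) in drive 4; 3 GB remain.
Put d12 (2 GB) in drive 3; 1 GB remain.
Put d13 (5 GB) in drive 5; 3 GB remain.
Put d14 (2 GB) in drive 4; 1 GB remain.
Put d15 (2 GB) in drive 5; 1 GB remain.
Put d16 (6 GB) in drive 6; 2 GB remain.
Put d17 (5 GB) in drive 7; 3 GB remain.
Put d18 (6 GB) in drive 8; 2 GB remain.
Final drives: [2,2,2,2] [6,1,1] [2,1,2,2] [5,2] [5,2] [6] [5] [6].

8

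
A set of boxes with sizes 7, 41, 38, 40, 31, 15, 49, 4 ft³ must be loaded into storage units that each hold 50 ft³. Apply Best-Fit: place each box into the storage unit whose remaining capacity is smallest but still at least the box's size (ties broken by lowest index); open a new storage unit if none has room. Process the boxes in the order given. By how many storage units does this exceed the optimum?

0

Best-Fit: [7,41] [38] [40] [31,15,4] [49] → 5 storage units.
Total size 225 ft³; any packing needs at least ⌈225/50⌉ = 5 storage units.
So 5 is already optimal.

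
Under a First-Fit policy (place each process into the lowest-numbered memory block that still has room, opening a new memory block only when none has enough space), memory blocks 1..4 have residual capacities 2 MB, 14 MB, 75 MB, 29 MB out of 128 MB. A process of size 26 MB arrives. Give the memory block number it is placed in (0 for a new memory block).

Memory blocks with room: memory block 3 (75 MB), memory block 4 (29 MB).
The first with room is memory block 3.

3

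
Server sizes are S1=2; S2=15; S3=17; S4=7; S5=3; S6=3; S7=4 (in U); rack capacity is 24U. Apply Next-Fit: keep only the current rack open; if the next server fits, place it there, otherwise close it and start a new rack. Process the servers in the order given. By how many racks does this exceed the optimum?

0

Next-Fit: [2,15] [17,7] [3,3,4] → 3 racks.
Total size 51U; any packing needs at least ⌈51/24⌉ = 3 racks.
So 3 is already optimal.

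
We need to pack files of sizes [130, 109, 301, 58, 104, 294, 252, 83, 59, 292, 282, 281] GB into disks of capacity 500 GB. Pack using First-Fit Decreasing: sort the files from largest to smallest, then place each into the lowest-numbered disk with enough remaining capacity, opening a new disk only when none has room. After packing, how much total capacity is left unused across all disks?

Sorted descending: 301, 294, 292, 282, 281, 252, 130, 109, 104, 83, 59, 58.
301 GB → disk 1 (remaining 199 GB)
294 GB → disk 2 (remaining 206 GB)
292 GB → disk 3 (remaining 208 GB)
282 GB → disk 4 (remaining 218 GB)
281 GB → disk 5 (remaining 219 GB)
252 GB → disk 6 (remaining 248 GB)
130 GB → disk 1 (remaining 69 GB)
109 GB → disk 2 (remaining 97 GB)
104 GB → disk 3 (remaining 104 GB)
83 GB → disk 2 (remaining 14 GB)
59 GB → disk 1 (remaining 10 GB)
58 GB → disk 3 (remaining 46 GB)
6 disks × 500 GB = 3000 GB; used 2245 GB; unused 755 GB.

755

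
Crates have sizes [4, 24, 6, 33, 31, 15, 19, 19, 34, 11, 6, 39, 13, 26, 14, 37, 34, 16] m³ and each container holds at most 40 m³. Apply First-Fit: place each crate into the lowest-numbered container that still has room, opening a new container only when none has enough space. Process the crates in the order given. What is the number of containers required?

container 1: place 4 m³, 36 m³ left
container 1: place 24 m³, 12 m³ left
container 1: place 6 m³, 6 m³ left
container 2: place 33 m³, 7 m³ left
container 3: place 31 m³, 9 m³ left
container 4: place 15 m³, 25 m³ left
container 4: place 19 m³, 6 m³ left
container 5: place 19 m³, 21 m³ left
container 6: place 34 m³, 6 m³ left
container 5: place 11 m³, 10 m³ left
container 1: place 6 m³, 0 m³ left
container 7: place 39 m³, 1 m³ left
container 8: place 13 m³, 27 m³ left
container 8: place 26 m³, 1 m³ left
container 9: place 14 m³, 26 m³ left
container 10: place 37 m³, 3 m³ left
container 11: place 34 m³, 6 m³ left
container 9: place 16 m³, 10 m³ left

11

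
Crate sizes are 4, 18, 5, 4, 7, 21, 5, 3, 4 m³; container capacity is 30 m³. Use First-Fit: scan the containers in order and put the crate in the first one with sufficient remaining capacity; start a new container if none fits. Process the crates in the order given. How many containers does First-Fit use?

Put 4 m³ in container 1; 26 m³ remain.
Put 18 m³ in container 1; 8 m³ remain.
Put 5 m³ in container 1; 3 m³ remain.
Put 4 m³ in container 2; 26 m³ remain.
Put 7 m³ in container 2; 19 m³ remain.
Put 21 m³ in container 3; 9 m³ remain.
Put 5 m³ in container 2; 14 m³ remain.
Put 3 m³ in container 1; 0 m³ remain.
Put 4 m³ in container 2; 10 m³ remain.

3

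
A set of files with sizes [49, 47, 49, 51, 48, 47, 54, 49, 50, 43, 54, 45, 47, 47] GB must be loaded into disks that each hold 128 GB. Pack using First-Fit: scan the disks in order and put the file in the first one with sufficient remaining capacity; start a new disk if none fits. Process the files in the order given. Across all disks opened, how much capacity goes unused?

216

disk 1: place 49 GB, 79 GB left
disk 1: place 47 GB, 32 GB left
disk 2: place 49 GB, 79 GB left
disk 2: place 51 GB, 28 GB left
disk 3: place 48 GB, 80 GB left
disk 3: place 47 GB, 33 GB left
disk 4: place 54 GB, 74 GB left
disk 4: place 49 GB, 25 GB left
disk 5: place 50 GB, 78 GB left
disk 5: place 43 GB, 35 GB left
disk 6: place 54 GB, 74 GB left
disk 6: place 45 GB, 29 GB left
disk 7: place 47 GB, 81 GB left
disk 7: place 47 GB, 34 GB left
7 disks × 128 GB = 896 GB; used 680 GB; unused 216 GB.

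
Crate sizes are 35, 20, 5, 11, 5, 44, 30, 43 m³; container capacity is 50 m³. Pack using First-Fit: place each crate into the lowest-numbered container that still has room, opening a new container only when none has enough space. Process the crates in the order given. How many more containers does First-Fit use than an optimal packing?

1

First-Fit: [35,5,5] [20,11] [44] [30] [43] → 5 containers.
Total size 193 m³; any packing needs at least ⌈193/50⌉ = 4 containers.
An optimal packing achieves that bound: [44,5] [43,5] [35,11] [30,20] → 4 containers.
Excess: 5 − 4 = 1.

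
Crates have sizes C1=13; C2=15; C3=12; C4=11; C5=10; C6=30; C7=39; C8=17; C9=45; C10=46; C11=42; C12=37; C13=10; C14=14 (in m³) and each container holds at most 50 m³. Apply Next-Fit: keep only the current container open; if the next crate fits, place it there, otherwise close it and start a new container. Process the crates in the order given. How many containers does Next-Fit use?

10

C1 (13 m³) → container 1 (remaining 37 m³)
C2 (15 m³) → container 1 (remaining 22 m³)
C3 (12 m³) → container 1 (remaining 10 m³)
C4 (11 m³) → container 2 (remaining 39 m³)
C5 (10 m³) → container 2 (remaining 29 m³)
C6 (30 m³) → container 3 (remaining 20 m³)
C7 (39 m³) → container 4 (remaining 11 m³)
C8 (17 m³) → container 5 (remaining 33 m³)
C9 (45 m³) → container 6 (remaining 5 m³)
C10 (46 m³) → container 7 (remaining 4 m³)
C11 (42 m³) → container 8 (remaining 8 m³)
C12 (37 m³) → container 9 (remaining 13 m³)
C13 (10 m³) → container 9 (remaining 3 m³)
C14 (14 m³) → container 10 (remaining 36 m³)
Final containers: [13,15,12] [11,10] [30] [39] [17] [45] [46] [42] [37,10] [14].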